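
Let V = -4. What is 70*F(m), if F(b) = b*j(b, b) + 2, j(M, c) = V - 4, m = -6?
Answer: 3500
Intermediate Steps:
j(M, c) = -8 (j(M, c) = -4 - 4 = -8)
F(b) = 2 - 8*b (F(b) = b*(-8) + 2 = -8*b + 2 = 2 - 8*b)
70*F(m) = 70*(2 - 8*(-6)) = 70*(2 + 48) = 70*50 = 3500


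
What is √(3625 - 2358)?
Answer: √1267 ≈ 35.595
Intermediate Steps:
√(3625 - 2358) = √1267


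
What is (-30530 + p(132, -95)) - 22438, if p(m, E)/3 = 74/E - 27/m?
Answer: -221418573/4180 ≈ -52971.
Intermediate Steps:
p(m, E) = -81/m + 222/E (p(m, E) = 3*(74/E - 27/m) = 3*(-27/m + 74/E) = -81/m + 222/E)
(-30530 + p(132, -95)) - 22438 = (-30530 + (-81/132 + 222/(-95))) - 22438 = (-30530 + (-81*1/132 + 222*(-1/95))) - 22438 = (-30530 + (-27/44 - 222/95)) - 22438 = (-30530 - 12333/4180) - 22438 = -127627733/4180 - 22438 = -221418573/4180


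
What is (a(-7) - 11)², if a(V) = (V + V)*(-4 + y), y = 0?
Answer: 2025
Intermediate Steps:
a(V) = -8*V (a(V) = (V + V)*(-4 + 0) = (2*V)*(-4) = -8*V)
(a(-7) - 11)² = (-8*(-7) - 11)² = (56 - 11)² = 45² = 2025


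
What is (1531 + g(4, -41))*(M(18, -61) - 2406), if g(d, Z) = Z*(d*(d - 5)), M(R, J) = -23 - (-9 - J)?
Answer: -4205295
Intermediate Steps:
M(R, J) = -14 + J (M(R, J) = -23 + (9 + J) = -14 + J)
g(d, Z) = Z*d*(-5 + d) (g(d, Z) = Z*(d*(-5 + d)) = Z*d*(-5 + d))
(1531 + g(4, -41))*(M(18, -61) - 2406) = (1531 - 41*4*(-5 + 4))*((-14 - 61) - 2406) = (1531 - 41*4*(-1))*(-75 - 2406) = (1531 + 164)*(-2481) = 1695*(-2481) = -4205295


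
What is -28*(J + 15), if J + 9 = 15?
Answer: -588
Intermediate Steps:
J = 6 (J = -9 + 15 = 6)
-28*(J + 15) = -28*(6 + 15) = -28*21 = -588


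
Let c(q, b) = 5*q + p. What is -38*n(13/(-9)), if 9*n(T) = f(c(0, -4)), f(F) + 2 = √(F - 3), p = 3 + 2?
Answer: 76/9 - 38*√2/9 ≈ 2.4733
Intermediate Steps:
p = 5
c(q, b) = 5 + 5*q (c(q, b) = 5*q + 5 = 5 + 5*q)
f(F) = -2 + √(-3 + F) (f(F) = -2 + √(F - 3) = -2 + √(-3 + F))
n(T) = -2/9 + √2/9 (n(T) = (-2 + √(-3 + (5 + 5*0)))/9 = (-2 + √(-3 + (5 + 0)))/9 = (-2 + √(-3 + 5))/9 = (-2 + √2)/9 = -2/9 + √2/9)
-38*n(13/(-9)) = -38*(-2/9 + √2/9) = 76/9 - 38*√2/9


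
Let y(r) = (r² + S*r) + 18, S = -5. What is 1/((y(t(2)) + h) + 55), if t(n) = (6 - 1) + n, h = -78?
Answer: ⅑ ≈ 0.11111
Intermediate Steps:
t(n) = 5 + n
y(r) = 18 + r² - 5*r (y(r) = (r² - 5*r) + 18 = 18 + r² - 5*r)
1/((y(t(2)) + h) + 55) = 1/(((18 + (5 + 2)² - 5*(5 + 2)) - 78) + 55) = 1/(((18 + 7² - 5*7) - 78) + 55) = 1/(((18 + 49 - 35) - 78) + 55) = 1/((32 - 78) + 55) = 1/(-46 + 55) = 1/9 = ⅑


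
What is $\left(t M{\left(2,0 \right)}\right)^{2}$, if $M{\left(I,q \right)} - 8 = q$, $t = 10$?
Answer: $6400$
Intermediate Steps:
$M{\left(I,q \right)} = 8 + q$
$\left(t M{\left(2,0 \right)}\right)^{2} = \left(10 \left(8 + 0\right)\right)^{2} = \left(10 \cdot 8\right)^{2} = 80^{2} = 6400$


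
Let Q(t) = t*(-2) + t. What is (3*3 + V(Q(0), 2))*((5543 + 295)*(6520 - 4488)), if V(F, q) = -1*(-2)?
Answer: 130490976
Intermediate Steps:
Q(t) = -t (Q(t) = -2*t + t = -t)
V(F, q) = 2
(3*3 + V(Q(0), 2))*((5543 + 295)*(6520 - 4488)) = (3*3 + 2)*((5543 + 295)*(6520 - 4488)) = (9 + 2)*(5838*2032) = 11*11862816 = 130490976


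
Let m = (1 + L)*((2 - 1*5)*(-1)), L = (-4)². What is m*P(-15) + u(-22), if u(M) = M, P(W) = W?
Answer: -787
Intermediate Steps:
L = 16
m = 51 (m = (1 + 16)*((2 - 1*5)*(-1)) = 17*((2 - 5)*(-1)) = 17*(-3*(-1)) = 17*3 = 51)
m*P(-15) + u(-22) = 51*(-15) - 22 = -765 - 22 = -787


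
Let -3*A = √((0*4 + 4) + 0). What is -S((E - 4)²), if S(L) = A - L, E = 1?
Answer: 29/3 ≈ 9.6667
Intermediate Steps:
A = -⅔ (A = -√((0*4 + 4) + 0)/3 = -√((0 + 4) + 0)/3 = -√(4 + 0)/3 = -√4/3 = -⅓*2 = -⅔ ≈ -0.66667)
S(L) = -⅔ - L
-S((E - 4)²) = -(-⅔ - (1 - 4)²) = -(-⅔ - 1*(-3)²) = -(-⅔ - 1*9) = -(-⅔ - 9) = -1*(-29/3) = 29/3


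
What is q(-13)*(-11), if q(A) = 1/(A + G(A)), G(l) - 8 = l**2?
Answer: -11/164 ≈ -0.067073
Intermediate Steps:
G(l) = 8 + l**2
q(A) = 1/(8 + A + A**2) (q(A) = 1/(A + (8 + A**2)) = 1/(8 + A + A**2))
q(-13)*(-11) = -11/(8 - 13 + (-13)**2) = -11/(8 - 13 + 169) = -11/164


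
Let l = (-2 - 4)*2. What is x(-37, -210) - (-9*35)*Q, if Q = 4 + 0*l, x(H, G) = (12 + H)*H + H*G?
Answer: 9955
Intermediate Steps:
l = -12 (l = -6*2 = -12)
x(H, G) = G*H + H*(12 + H) (x(H, G) = H*(12 + H) + G*H = G*H + H*(12 + H))
Q = 4 (Q = 4 + 0*(-12) = 4 + 0 = 4)
x(-37, -210) - (-9*35)*Q = -37*(12 - 210 - 37) - (-9*35)*4 = -37*(-235) - (-315)*4 = 8695 - 1*(-1260) = 8695 + 1260 = 9955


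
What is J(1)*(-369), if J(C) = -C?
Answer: 369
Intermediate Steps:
J(1)*(-369) = -1*1*(-369) = -1*(-369) = 369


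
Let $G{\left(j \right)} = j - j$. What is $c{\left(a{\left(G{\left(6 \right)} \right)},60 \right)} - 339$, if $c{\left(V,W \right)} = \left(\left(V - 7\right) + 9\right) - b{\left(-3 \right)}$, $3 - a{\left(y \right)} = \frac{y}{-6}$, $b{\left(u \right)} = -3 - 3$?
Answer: $-328$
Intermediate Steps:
$G{\left(j \right)} = 0$
$b{\left(u \right)} = -6$ ($b{\left(u \right)} = -3 - 3 = -6$)
$a{\left(y \right)} = 3 + \frac{y}{6}$ ($a{\left(y \right)} = 3 - \frac{y}{-6} = 3 - y \left(- \frac{1}{6}\right) = 3 - - \frac{y}{6} = 3 + \frac{y}{6}$)
$c{\left(V,W \right)} = 8 + V$ ($c{\left(V,W \right)} = \left(\left(V - 7\right) + 9\right) - -6 = \left(\left(-7 + V\right) + 9\right) + 6 = \left(2 + V\right) + 6 = 8 + V$)
$c{\left(a{\left(G{\left(6 \right)} \right)},60 \right)} - 339 = \left(8 + \left(3 + \frac{1}{6} \cdot 0\right)\right) - 339 = \left(8 + \left(3 + 0\right)\right) - 339 = \left(8 + 3\right) - 339 = 11 - 339 = -328$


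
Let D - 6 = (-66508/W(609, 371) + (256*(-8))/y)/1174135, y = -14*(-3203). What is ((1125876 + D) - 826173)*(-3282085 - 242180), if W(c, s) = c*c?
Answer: -32738998185468699907273193/30995385655129 ≈ -1.0563e+12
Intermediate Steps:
W(c, s) = c²
y = 44842
D = 8368753859605114/1394792354480805 (D = 6 + (-66508/(609²) + (256*(-8))/44842)/1174135 = 6 + (-66508/370881 - 2048*1/44842)*(1/1174135) = 6 + (-66508*1/370881 - 1024/22421)*(1/1174135) = 6 + (-66508/370881 - 1024/22421)*(1/1174135) = 6 - 267279716/1187931843*1/1174135 = 6 - 267279716/1394792354480805 = 8368753859605114/1394792354480805 ≈ 6.0000)
((1125876 + D) - 826173)*(-3282085 - 242180) = ((1125876 + 8368753859605114/1394792354480805) - 826173)*(-3282085 - 242180) = (1570371605647290415294/1394792354480805 - 826173)*(-3524265) = (418031821768820306029/1394792354480805)*(-3524265) = -32738998185468699907273193/30995385655129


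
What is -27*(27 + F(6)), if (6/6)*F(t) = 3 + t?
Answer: -972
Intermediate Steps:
F(t) = 3 + t
-27*(27 + F(6)) = -27*(27 + (3 + 6)) = -27*(27 + 9) = -27*36 = -972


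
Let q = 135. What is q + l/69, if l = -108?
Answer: 3069/23 ≈ 133.43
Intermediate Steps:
q + l/69 = 135 - 108/69 = 135 - 108*1/69 = 135 - 36/23 = 3069/23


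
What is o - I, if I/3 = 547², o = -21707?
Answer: -919334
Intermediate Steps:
I = 897627 (I = 3*547² = 3*299209 = 897627)
o - I = -21707 - 1*897627 = -21707 - 897627 = -919334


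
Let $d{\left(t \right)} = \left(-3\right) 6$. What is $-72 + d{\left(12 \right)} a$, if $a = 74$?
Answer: $-1404$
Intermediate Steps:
$d{\left(t \right)} = -18$
$-72 + d{\left(12 \right)} a = -72 - 1332 = -1404$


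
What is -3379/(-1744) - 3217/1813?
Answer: 4731/29008 ≈ 0.16309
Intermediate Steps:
-3379/(-1744) - 3217/1813 = -3379*(-1/1744) - 3217*1/1813 = 31/16 - 3217/1813 = 4731/29008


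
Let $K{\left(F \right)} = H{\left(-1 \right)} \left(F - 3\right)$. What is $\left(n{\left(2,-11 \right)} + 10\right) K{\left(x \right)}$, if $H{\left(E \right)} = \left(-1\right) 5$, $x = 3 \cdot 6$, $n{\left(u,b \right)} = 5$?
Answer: $-1125$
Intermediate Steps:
$x = 18$
$H{\left(E \right)} = -5$
$K{\left(F \right)} = 15 - 5 F$ ($K{\left(F \right)} = - 5 \left(F - 3\right) = - 5 \left(-3 + F\right) = 15 - 5 F$)
$\left(n{\left(2,-11 \right)} + 10\right) K{\left(x \right)} = \left(5 + 10\right) \left(15 - 90\right) = 15 \left(15 - 90\right) = 15 \left(-75\right) = -1125$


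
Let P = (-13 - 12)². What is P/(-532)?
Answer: -625/532 ≈ -1.1748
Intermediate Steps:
P = 625 (P = (-25)² = 625)
P/(-532) = 625/(-532) = 625*(-1/532) = -625/532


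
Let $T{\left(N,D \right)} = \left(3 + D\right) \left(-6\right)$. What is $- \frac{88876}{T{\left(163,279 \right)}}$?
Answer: $\frac{22219}{423} \approx 52.527$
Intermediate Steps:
$T{\left(N,D \right)} = -18 - 6 D$
$- \frac{88876}{T{\left(163,279 \right)}} = - \frac{88876}{-18 - 1674} = - \frac{88876}{-1692} = \left(-88876\right) \left(- \frac{1}{1692}\right) = \frac{22219}{423}$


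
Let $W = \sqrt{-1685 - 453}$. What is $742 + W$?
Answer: $742 + i \sqrt{2138} \approx 742.0 + 46.239 i$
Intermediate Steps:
$W = i \sqrt{2138}$ ($W = \sqrt{-2138} = i \sqrt{2138} \approx 46.239 i$)
$742 + W = 742 + i \sqrt{2138}$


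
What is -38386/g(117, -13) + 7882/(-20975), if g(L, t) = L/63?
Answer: -5636126916/272675 ≈ -20670.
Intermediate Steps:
g(L, t) = L/63 (g(L, t) = L*(1/63) = L/63)
-38386/g(117, -13) + 7882/(-20975) = -38386/((1/63)*117) + 7882/(-20975) = -38386/13/7 + 7882*(-1/20975) = -38386*7/13 - 7882/20975 = -268702/13 - 7882/20975 = -5636126916/272675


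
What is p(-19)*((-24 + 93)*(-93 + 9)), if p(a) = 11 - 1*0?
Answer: -63756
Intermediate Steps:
p(a) = 11 (p(a) = 11 + 0 = 11)
p(-19)*((-24 + 93)*(-93 + 9)) = 11*((-24 + 93)*(-93 + 9)) = 11*(69*(-84)) = 11*(-5796) = -63756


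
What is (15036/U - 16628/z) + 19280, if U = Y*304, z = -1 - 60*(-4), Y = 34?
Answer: 11864796929/617576 ≈ 19212.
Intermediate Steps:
z = 239 (z = -1 + 240 = 239)
U = 10336 (U = 34*304 = 10336)
(15036/U - 16628/z) + 19280 = (15036/10336 - 16628/239) + 19280 = (15036*(1/10336) - 16628*1/239) + 19280 = (3759/2584 - 16628/239) + 19280 = -42068351/617576 + 19280 = 11864796929/617576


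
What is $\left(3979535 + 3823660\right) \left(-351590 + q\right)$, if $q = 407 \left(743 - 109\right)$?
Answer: $-730004498640$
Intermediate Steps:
$q = 258038$ ($q = 407 \cdot 634 = 258038$)
$\left(3979535 + 3823660\right) \left(-351590 + q\right) = \left(3979535 + 3823660\right) \left(-351590 + 258038\right) = 7803195 \left(-93552\right) = -730004498640$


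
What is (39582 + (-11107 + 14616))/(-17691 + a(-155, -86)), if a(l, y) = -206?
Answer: -43091/17897 ≈ -2.4077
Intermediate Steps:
(39582 + (-11107 + 14616))/(-17691 + a(-155, -86)) = (39582 + (-11107 + 14616))/(-17691 - 206) = (39582 + 3509)/(-17897) = 43091*(-1/17897) = -43091/17897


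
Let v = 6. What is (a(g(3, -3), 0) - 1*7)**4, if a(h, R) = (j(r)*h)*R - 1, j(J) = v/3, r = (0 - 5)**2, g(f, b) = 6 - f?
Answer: 4096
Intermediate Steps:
r = 25 (r = (-5)**2 = 25)
j(J) = 2 (j(J) = 6/3 = 6*(1/3) = 2)
a(h, R) = -1 + 2*R*h (a(h, R) = (2*h)*R - 1 = 2*R*h - 1 = -1 + 2*R*h)
(a(g(3, -3), 0) - 1*7)**4 = ((-1 + 2*0*(6 - 1*3)) - 1*7)**4 = ((-1 + 2*0*(6 - 3)) - 7)**4 = ((-1 + 2*0*3) - 7)**4 = ((-1 + 0) - 7)**4 = (-1 - 7)**4 = (-8)**4 = 4096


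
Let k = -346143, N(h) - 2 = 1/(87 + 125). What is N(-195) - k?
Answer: 73382741/212 ≈ 3.4615e+5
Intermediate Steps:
N(h) = 425/212 (N(h) = 2 + 1/(87 + 125) = 2 + 1/212 = 425/212)
N(-195) - k = 425/212 - 1*(-346143) = 425/212 + 346143 = 73382741/212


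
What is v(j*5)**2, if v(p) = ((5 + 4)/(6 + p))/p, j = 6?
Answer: 1/14400 ≈ 6.9444e-5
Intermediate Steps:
v(p) = 9/(p*(6 + p)) (v(p) = (9/(6 + p))/p = 9/(p*(6 + p)))
v(j*5)**2 = (9/(((6*5))*(6 + 6*5)))**2 = (9/(30*(6 + 30)))**2 = (9*(1/30)/36)**2 = (9*(1/30)*(1/36))**2 = (1/120)**2 = 1/14400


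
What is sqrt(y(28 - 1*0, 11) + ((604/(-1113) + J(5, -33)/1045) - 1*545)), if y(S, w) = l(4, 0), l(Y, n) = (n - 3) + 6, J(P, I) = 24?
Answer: I*sqrt(733902608399730)/1163085 ≈ 23.292*I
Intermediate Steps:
l(Y, n) = 3 + n (l(Y, n) = (-3 + n) + 6 = 3 + n)
y(S, w) = 3 (y(S, w) = 3 + 0 = 3)
sqrt(y(28 - 1*0, 11) + ((604/(-1113) + J(5, -33)/1045) - 1*545)) = sqrt(3 + ((604/(-1113) + 24/1045) - 1*545)) = sqrt(3 + ((604*(-1/1113) + 24*(1/1045)) - 545)) = sqrt(3 + ((-604/1113 + 24/1045) - 545)) = sqrt(3 + (-604468/1163085 - 545)) = sqrt(3 - 634485793/1163085) = sqrt(-630996538/1163085) = I*sqrt(733902608399730)/1163085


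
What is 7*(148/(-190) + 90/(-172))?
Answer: -74473/8170 ≈ -9.1154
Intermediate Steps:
7*(148/(-190) + 90/(-172)) = 7*(148*(-1/190) + 90*(-1/172)) = 7*(-74/95 - 45/86) = 7*(-10639/8170) = -74473/8170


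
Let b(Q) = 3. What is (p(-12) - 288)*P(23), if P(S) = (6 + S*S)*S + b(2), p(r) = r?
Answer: -3692400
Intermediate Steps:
P(S) = 3 + S*(6 + S²) (P(S) = (6 + S*S)*S + 3 = (6 + S²)*S + 3 = S*(6 + S²) + 3 = 3 + S*(6 + S²))
(p(-12) - 288)*P(23) = (-12 - 288)*(3 + 23³ + 6*23) = -300*(3 + 12167 + 138) = -300*12308 = -3692400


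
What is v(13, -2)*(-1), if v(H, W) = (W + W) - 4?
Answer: 8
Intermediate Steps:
v(H, W) = -4 + 2*W (v(H, W) = 2*W - 4 = -4 + 2*W)
v(13, -2)*(-1) = (-4 + 2*(-2))*(-1) = (-4 - 4)*(-1) = -8*(-1) = 8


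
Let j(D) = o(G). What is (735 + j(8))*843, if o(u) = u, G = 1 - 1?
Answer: 619605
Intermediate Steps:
G = 0
j(D) = 0
(735 + j(8))*843 = (735 + 0)*843 = 735*843 = 619605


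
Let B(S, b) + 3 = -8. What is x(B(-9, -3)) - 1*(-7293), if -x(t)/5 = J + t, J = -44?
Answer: 7568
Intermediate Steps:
B(S, b) = -11 (B(S, b) = -3 - 8 = -11)
x(t) = 220 - 5*t (x(t) = -5*(-44 + t) = 220 - 5*t)
x(B(-9, -3)) - 1*(-7293) = (220 - 5*(-11)) - 1*(-7293) = (220 + 55) + 7293 = 275 + 7293 = 7568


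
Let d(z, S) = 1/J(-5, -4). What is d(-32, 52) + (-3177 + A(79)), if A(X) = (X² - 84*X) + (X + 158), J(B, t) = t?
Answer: -13341/4 ≈ -3335.3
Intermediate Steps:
A(X) = 158 + X² - 83*X (A(X) = (X² - 84*X) + (158 + X) = 158 + X² - 83*X)
d(z, S) = -¼ (d(z, S) = 1/(-4) = -¼)
d(-32, 52) + (-3177 + A(79)) = -¼ + (-3177 + (158 + 79² - 83*79)) = -¼ + (-3177 + (158 + 6241 - 6557)) = -¼ + (-3177 - 158) = -¼ - 3335 = -13341/4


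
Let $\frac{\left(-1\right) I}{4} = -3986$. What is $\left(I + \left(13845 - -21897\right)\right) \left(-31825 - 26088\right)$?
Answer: $-2993291318$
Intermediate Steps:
$I = 15944$ ($I = \left(-4\right) \left(-3986\right) = 15944$)
$\left(I + \left(13845 - -21897\right)\right) \left(-31825 - 26088\right) = \left(15944 + \left(13845 - -21897\right)\right) \left(-31825 - 26088\right) = \left(15944 + \left(13845 + 21897\right)\right) \left(-57913\right) = \left(15944 + 35742\right) \left(-57913\right) = 51686 \left(-57913\right) = -2993291318$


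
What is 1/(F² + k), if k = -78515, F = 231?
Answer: -1/25154 ≈ -3.9755e-5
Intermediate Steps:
1/(F² + k) = 1/(231² - 78515) = 1/(53361 - 78515) = 1/(-25154) = -1/25154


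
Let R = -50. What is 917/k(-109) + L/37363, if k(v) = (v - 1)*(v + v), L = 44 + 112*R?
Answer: -98971009/895964740 ≈ -0.11046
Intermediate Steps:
L = -5556 (L = 44 + 112*(-50) = 44 - 5600 = -5556)
k(v) = 2*v*(-1 + v) (k(v) = (-1 + v)*(2*v) = 2*v*(-1 + v))
917/k(-109) + L/37363 = 917/((2*(-109)*(-1 - 109))) - 5556/37363 = 917/((2*(-109)*(-110))) - 5556*1/37363 = 917/23980 - 5556/37363 = -98971009/895964740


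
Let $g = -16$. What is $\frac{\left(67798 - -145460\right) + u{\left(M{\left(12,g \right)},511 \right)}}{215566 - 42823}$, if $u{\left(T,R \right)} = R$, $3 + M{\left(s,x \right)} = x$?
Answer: $\frac{213769}{172743} \approx 1.2375$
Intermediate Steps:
$M{\left(s,x \right)} = -3 + x$
$\frac{\left(67798 - -145460\right) + u{\left(M{\left(12,g \right)},511 \right)}}{215566 - 42823} = \frac{\left(67798 - -145460\right) + 511}{215566 - 42823} = \frac{\left(67798 + 145460\right) + 511}{172743} = \left(213258 + 511\right) \frac{1}{172743} = 213769 \cdot \frac{1}{172743} = \frac{213769}{172743}$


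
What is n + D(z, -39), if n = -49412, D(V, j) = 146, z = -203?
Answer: -49266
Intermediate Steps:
n + D(z, -39) = -49412 + 146 = -49266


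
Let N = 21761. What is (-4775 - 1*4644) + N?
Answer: 12342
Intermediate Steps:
(-4775 - 1*4644) + N = (-4775 - 1*4644) + 21761 = (-4775 - 4644) + 21761 = -9419 + 21761 = 12342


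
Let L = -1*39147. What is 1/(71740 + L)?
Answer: 1/32593 ≈ 3.0681e-5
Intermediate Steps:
L = -39147
1/(71740 + L) = 1/(71740 - 39147) = 1/32593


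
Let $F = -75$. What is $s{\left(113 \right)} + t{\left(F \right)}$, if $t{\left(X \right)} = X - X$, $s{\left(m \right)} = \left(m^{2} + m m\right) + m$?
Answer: $25651$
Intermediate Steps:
$s{\left(m \right)} = m + 2 m^{2}$ ($s{\left(m \right)} = \left(m^{2} + m^{2}\right) + m = 2 m^{2} + m = m + 2 m^{2}$)
$t{\left(X \right)} = 0$
$s{\left(113 \right)} + t{\left(F \right)} = 113 \left(1 + 2 \cdot 113\right) + 0 = 113 \left(1 + 226\right) + 0 = 113 \cdot 227 + 0 = 25651 + 0 = 25651$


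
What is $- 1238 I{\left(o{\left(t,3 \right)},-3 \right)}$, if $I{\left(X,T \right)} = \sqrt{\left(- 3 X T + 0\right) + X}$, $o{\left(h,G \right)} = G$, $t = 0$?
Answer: $- 1238 \sqrt{30} \approx -6780.8$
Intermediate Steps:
$I{\left(X,T \right)} = \sqrt{X - 3 T X}$ ($I{\left(X,T \right)} = \sqrt{\left(- 3 T X + 0\right) + X} = \sqrt{- 3 T X + X} = \sqrt{X - 3 T X}$)
$- 1238 I{\left(o{\left(t,3 \right)},-3 \right)} = - 1238 \sqrt{3 \left(1 - -9\right)} = - 1238 \sqrt{3 \left(1 + 9\right)} = - 1238 \sqrt{3 \cdot 10} = - 1238 \sqrt{30}$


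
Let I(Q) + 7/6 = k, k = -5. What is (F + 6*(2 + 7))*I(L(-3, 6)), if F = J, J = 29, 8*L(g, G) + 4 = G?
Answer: -3071/6 ≈ -511.83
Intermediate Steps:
L(g, G) = -½ + G/8
F = 29
I(Q) = -37/6 (I(Q) = -7/6 - 5 = -37/6)
(F + 6*(2 + 7))*I(L(-3, 6)) = (29 + 6*(2 + 7))*(-37/6) = (29 + 6*9)*(-37/6) = (29 + 54)*(-37/6) = 83*(-37/6) = -3071/6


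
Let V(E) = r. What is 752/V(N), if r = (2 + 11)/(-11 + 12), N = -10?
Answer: 752/13 ≈ 57.846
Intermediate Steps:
r = 13 (r = 13/1 = 13*1 = 13)
V(E) = 13
752/V(N) = 752/13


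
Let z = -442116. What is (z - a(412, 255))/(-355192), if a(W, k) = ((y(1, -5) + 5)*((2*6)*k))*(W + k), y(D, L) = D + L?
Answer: 310392/44399 ≈ 6.9910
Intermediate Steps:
a(W, k) = 12*k*(W + k) (a(W, k) = (((1 - 5) + 5)*((2*6)*k))*(W + k) = ((-4 + 5)*(12*k))*(W + k) = (1*(12*k))*(W + k) = (12*k)*(W + k) = 12*k*(W + k))
(z - a(412, 255))/(-355192) = (-442116 - 12*255*(412 + 255))/(-355192) = (-442116 - 12*255*667)*(-1/355192) = (-442116 - 1*2041020)*(-1/355192) = (-442116 - 2041020)*(-1/355192) = -2483136*(-1/355192) = 310392/44399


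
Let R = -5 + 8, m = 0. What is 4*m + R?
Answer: 3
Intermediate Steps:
R = 3
4*m + R = 4*0 + 3 = 0 + 3 = 3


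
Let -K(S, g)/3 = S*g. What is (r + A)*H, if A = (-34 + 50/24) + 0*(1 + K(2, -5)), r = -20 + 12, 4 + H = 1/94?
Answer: 59875/376 ≈ 159.24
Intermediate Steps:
K(S, g) = -3*S*g
H = -375/94 (H = -4 + 1/94 = -375/94 ≈ -3.9894)
r = -8
A = -383/12 (A = (-34 + 50/24) + 0*(1 - 3*2*(-5)) = (-34 + 50*(1/24)) + 0*(1 + 30) = (-34 + 25/12) + 0*31 = -383/12 + 0 = -383/12 ≈ -31.917)
(r + A)*H = (-8 - 383/12)*(-375/94) = -479/12*(-375/94) = 59875/376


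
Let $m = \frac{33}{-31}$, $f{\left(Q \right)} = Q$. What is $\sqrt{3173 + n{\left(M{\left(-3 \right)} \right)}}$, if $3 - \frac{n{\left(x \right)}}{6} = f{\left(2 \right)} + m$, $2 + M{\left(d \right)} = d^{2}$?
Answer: $\frac{\sqrt{3061157}}{31} \approx 56.439$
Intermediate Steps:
$m = - \frac{33}{31}$ ($m = 33 \left(- \frac{1}{31}\right) = - \frac{33}{31} \approx -1.0645$)
$M{\left(d \right)} = -2 + d^{2}$
$n{\left(x \right)} = \frac{384}{31}$ ($n{\left(x \right)} = 18 - 6 \left(2 - \frac{33}{31}\right) = 18 - \frac{174}{31} = \frac{384}{31}$)
$\sqrt{3173 + n{\left(M{\left(-3 \right)} \right)}} = \sqrt{3173 + \frac{384}{31}} = \sqrt{\frac{98747}{31}} = \frac{\sqrt{3061157}}{31}$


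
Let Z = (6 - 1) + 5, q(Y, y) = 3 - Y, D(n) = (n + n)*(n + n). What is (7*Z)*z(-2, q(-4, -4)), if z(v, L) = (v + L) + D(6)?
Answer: 10430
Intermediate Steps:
D(n) = 4*n² (D(n) = (2*n)*(2*n) = 4*n²)
z(v, L) = 144 + L + v (z(v, L) = (v + L) + 4*6² = (L + v) + 4*36 = (L + v) + 144 = 144 + L + v)
Z = 10 (Z = 5 + 5 = 10)
(7*Z)*z(-2, q(-4, -4)) = (7*10)*(144 + (3 - 1*(-4)) - 2) = 70*(144 + (3 + 4) - 2) = 70*(144 + 7 - 2) = 70*149 = 10430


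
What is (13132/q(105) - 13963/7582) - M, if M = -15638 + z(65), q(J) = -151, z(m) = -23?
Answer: 17828321765/1144882 ≈ 15572.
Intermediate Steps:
M = -15661 (M = -15638 - 23 = -15661)
(13132/q(105) - 13963/7582) - M = (13132/(-151) - 13963/7582) - 1*(-15661) = (13132*(-1/151) - 13963*1/7582) + 15661 = (-13132/151 - 13963/7582) + 15661 = -101675237/1144882 + 15661 = 17828321765/1144882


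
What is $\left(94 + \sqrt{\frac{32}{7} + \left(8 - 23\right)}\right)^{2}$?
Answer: $\frac{\left(658 + i \sqrt{511}\right)^{2}}{49} \approx 8825.6 + 607.11 i$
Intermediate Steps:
$\left(94 + \sqrt{\frac{32}{7} + \left(8 - 23\right)}\right)^{2} = \left(94 + \sqrt{32 \cdot \frac{1}{7} + \left(8 - 23\right)}\right)^{2} = \left(94 + \sqrt{\frac{32}{7} - 15}\right)^{2} = \left(94 + \sqrt{- \frac{73}{7}}\right)^{2} = \left(94 + \frac{i \sqrt{511}}{7}\right)^{2}$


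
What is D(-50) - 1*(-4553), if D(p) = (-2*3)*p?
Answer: 4853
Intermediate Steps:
D(p) = -6*p
D(-50) - 1*(-4553) = -6*(-50) - 1*(-4553) = 300 + 4553 = 4853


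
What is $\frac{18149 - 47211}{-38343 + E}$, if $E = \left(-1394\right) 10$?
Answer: $\frac{2642}{4753} \approx 0.55586$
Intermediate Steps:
$E = -13940$
$\frac{18149 - 47211}{-38343 + E} = \frac{18149 - 47211}{-38343 - 13940} = - \frac{29062}{-52283} = \left(-29062\right) \left(- \frac{1}{52283}\right) = \frac{2642}{4753}$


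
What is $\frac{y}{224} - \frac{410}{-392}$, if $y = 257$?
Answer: $\frac{3439}{1568} \approx 2.1932$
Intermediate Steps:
$\frac{y}{224} - \frac{410}{-392} = \frac{257}{224} - \frac{410}{-392} = 257 \cdot \frac{1}{224} - - \frac{205}{196} = \frac{257}{224} + \frac{205}{196} = \frac{3439}{1568}$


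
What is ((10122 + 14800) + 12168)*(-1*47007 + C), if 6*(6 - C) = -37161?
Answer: -1513550175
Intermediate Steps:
C = 12399/2 (C = 6 - 1/6*(-37161) = 6 + 12387/2 = 12399/2 ≈ 6199.5)
((10122 + 14800) + 12168)*(-1*47007 + C) = ((10122 + 14800) + 12168)*(-1*47007 + 12399/2) = (24922 + 12168)*(-47007 + 12399/2) = 37090*(-81615/2) = -1513550175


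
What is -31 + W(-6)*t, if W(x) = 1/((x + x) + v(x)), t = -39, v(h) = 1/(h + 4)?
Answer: -697/25 ≈ -27.880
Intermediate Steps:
v(h) = 1/(4 + h)
W(x) = 1/(1/(4 + x) + 2*x) (W(x) = 1/((x + x) + 1/(4 + x)) = 1/(2*x + 1/(4 + x)) = 1/(1/(4 + x) + 2*x))
-31 + W(-6)*t = -31 + ((4 - 6)/(1 + 2*(-6)*(4 - 6)))*(-39) = -31 + (-2/(1 + 2*(-6)*(-2)))*(-39) = -31 + (-2/(1 + 24))*(-39) = -31 + (-2/25)*(-39) = -31 + ((1/25)*(-2))*(-39) = -31 - 2/25*(-39) = -31 + 78/25 = -697/25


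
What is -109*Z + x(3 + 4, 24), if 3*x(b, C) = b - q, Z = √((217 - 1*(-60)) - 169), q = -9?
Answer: 16/3 - 654*√3 ≈ -1127.4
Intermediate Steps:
Z = 6*√3 (Z = √((217 + 60) - 169) = √(277 - 169) = √108 = 6*√3 ≈ 10.392)
x(b, C) = 3 + b/3 (x(b, C) = (b - 1*(-9))/3 = (b + 9)/3 = (9 + b)/3 = 3 + b/3)
-109*Z + x(3 + 4, 24) = -654*√3 + (3 + (3 + 4)/3) = -654*√3 + (3 + (⅓)*7) = -654*√3 + (3 + 7/3) = -654*√3 + 16/3 = 16/3 - 654*√3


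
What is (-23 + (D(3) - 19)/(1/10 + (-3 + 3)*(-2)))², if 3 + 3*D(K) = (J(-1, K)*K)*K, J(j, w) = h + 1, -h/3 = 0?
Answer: 37249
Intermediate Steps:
h = 0 (h = -3*0 = 0)
J(j, w) = 1 (J(j, w) = 0 + 1 = 1)
D(K) = -1 + K²/3 (D(K) = -1 + ((1*K)*K)/3 = -1 + (K*K)/3 = -1 + K²/3)
(-23 + (D(3) - 19)/(1/10 + (-3 + 3)*(-2)))² = (-23 + ((-1 + (⅓)*3²) - 19)/(1/10 + (-3 + 3)*(-2)))² = (-23 + ((-1 + (⅓)*9) - 19)/(⅒ + 0*(-2)))² = (-23 + ((-1 + 3) - 19)/(⅒ + 0))² = (-23 + (2 - 19)/(⅒))² = (-23 - 17*10)² = (-23 - 170)² = (-193)² = 37249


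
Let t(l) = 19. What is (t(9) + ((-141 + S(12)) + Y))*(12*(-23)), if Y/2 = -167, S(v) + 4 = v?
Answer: 123648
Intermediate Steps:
S(v) = -4 + v
Y = -334 (Y = 2*(-167) = -334)
(t(9) + ((-141 + S(12)) + Y))*(12*(-23)) = (19 + ((-141 + (-4 + 12)) - 334))*(12*(-23)) = (19 + ((-141 + 8) - 334))*(-276) = (19 + (-133 - 334))*(-276) = (19 - 467)*(-276) = -448*(-276) = 123648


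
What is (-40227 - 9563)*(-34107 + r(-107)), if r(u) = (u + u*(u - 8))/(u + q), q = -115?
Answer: 62934161680/37 ≈ 1.7009e+9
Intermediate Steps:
r(u) = (u + u*(-8 + u))/(-115 + u) (r(u) = (u + u*(u - 8))/(u - 115) = (u + u*(-8 + u))/(-115 + u))
(-40227 - 9563)*(-34107 + r(-107)) = (-40227 - 9563)*(-34107 - 107*(-7 - 107)/(-115 - 107)) = -49790*(-34107 - 107*(-114)/(-222)) = -49790*(-34107 - 107*(-1/222)*(-114)) = -49790*(-34107 - 2033/37) = -49790*(-1263992/37) = 62934161680/37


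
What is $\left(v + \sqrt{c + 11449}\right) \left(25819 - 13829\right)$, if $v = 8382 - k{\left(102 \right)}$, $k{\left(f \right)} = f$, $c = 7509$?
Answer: $99277200 + 11990 \sqrt{18958} \approx 1.0093 \cdot 10^{8}$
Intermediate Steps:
$v = 8280$ ($v = 8382 - 102 = 8280$)
$\left(v + \sqrt{c + 11449}\right) \left(25819 - 13829\right) = \left(8280 + \sqrt{7509 + 11449}\right) \left(25819 - 13829\right) = \left(8280 + \sqrt{18958}\right) 11990 = 99277200 + 11990 \sqrt{18958}$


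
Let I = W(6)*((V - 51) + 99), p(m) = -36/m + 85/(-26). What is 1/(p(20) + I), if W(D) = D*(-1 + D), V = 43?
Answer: 130/354241 ≈ 0.00036698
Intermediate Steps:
p(m) = -85/26 - 36/m (p(m) = -36/m + 85*(-1/26) = -36/m - 85/26 = -85/26 - 36/m)
I = 2730 (I = (6*(-1 + 6))*((43 - 51) + 99) = (6*5)*(-8 + 99) = 30*91 = 2730)
1/(p(20) + I) = 1/((-85/26 - 36/20) + 2730) = 1/((-85/26 - 36*1/20) + 2730) = 1/((-85/26 - 9/5) + 2730) = 1/(-659/130 + 2730) = 1/(354241/130) = 130/354241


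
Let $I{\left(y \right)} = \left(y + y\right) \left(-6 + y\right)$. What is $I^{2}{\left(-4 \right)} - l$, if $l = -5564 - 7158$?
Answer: $19122$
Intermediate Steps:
$I{\left(y \right)} = 2 y \left(-6 + y\right)$
$l = -12722$
$I^{2}{\left(-4 \right)} - l = \left(2 \left(-4\right) \left(-6 - 4\right)\right)^{2} - -12722 = \left(2 \left(-4\right) \left(-10\right)\right)^{2} + 12722 = 80^{2} + 12722 = 6400 + 12722 = 19122$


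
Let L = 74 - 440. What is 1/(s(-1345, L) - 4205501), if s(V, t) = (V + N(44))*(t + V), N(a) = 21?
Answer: -1/1940137 ≈ -5.1543e-7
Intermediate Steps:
L = -366
s(V, t) = (21 + V)*(V + t) (s(V, t) = (V + 21)*(t + V) = (21 + V)*(V + t))
1/(s(-1345, L) - 4205501) = 1/(((-1345)² + 21*(-1345) + 21*(-366) - 1345*(-366)) - 4205501) = 1/((1809025 - 28245 - 7686 + 492270) - 4205501) = 1/(2265364 - 4205501) = 1/(-1940137) = -1/1940137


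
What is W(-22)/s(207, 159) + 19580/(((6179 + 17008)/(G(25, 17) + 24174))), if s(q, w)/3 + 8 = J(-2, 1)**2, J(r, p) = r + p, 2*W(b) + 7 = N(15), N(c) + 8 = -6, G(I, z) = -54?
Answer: 314854129/15458 ≈ 20368.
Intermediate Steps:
N(c) = -14 (N(c) = -8 - 6 = -14)
W(b) = -21/2 (W(b) = -7/2 + (1/2)*(-14) = -7/2 - 7 = -21/2)
J(r, p) = p + r
s(q, w) = -21 (s(q, w) = -24 + 3*(1 - 2)**2 = -24 + 3*(-1)**2 = -24 + 3*1 = -24 + 3 = -21)
W(-22)/s(207, 159) + 19580/(((6179 + 17008)/(G(25, 17) + 24174))) = -21/2/(-21) + 19580/(((6179 + 17008)/(-54 + 24174))) = -21/2*(-1/21) + 19580/((23187/24120)) = 1/2 + 19580/((23187*(1/24120))) = 1/2 + 19580/(7729/8040) = 1/2 + 19580*(8040/7729) = 1/2 + 157423200/7729 = 314854129/15458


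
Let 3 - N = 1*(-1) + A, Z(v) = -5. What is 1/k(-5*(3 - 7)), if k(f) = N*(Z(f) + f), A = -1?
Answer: 1/75 ≈ 0.013333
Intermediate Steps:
N = 5 (N = 3 - (1*(-1) - 1) = 3 - (-1 - 1) = 3 - 1*(-2) = 3 + 2 = 5)
k(f) = -25 + 5*f (k(f) = 5*(-5 + f) = -25 + 5*f)
1/k(-5*(3 - 7)) = 1/(-25 + 5*(-5*(3 - 7))) = 1/(-25 + 5*(-5*(-4))) = 1/(-25 + 5*20) = 1/(-25 + 100) = 1/75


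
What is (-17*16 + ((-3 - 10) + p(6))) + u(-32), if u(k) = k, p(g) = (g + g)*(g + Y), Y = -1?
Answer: -257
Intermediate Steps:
p(g) = 2*g*(-1 + g) (p(g) = (g + g)*(g - 1) = (2*g)*(-1 + g) = 2*g*(-1 + g))
(-17*16 + ((-3 - 10) + p(6))) + u(-32) = (-17*16 + ((-3 - 10) + 2*6*(-1 + 6))) - 32 = (-272 + (-13 + 2*6*5)) - 32 = (-272 + (-13 + 60)) - 32 = (-272 + 47) - 32 = -225 - 32 = -257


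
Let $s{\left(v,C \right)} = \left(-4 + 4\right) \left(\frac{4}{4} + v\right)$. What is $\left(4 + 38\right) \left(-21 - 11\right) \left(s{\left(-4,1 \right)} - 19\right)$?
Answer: $25536$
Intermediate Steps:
$s{\left(v,C \right)} = 0$ ($s{\left(v,C \right)} = 0 \left(4 \cdot \frac{1}{4} + v\right) = 0 \left(1 + v\right) = 0$)
$\left(4 + 38\right) \left(-21 - 11\right) \left(s{\left(-4,1 \right)} - 19\right) = \left(4 + 38\right) \left(-21 - 11\right) \left(0 - 19\right) = 42 \left(\left(-32\right) \left(-19\right)\right) = 42 \cdot 608 = 25536$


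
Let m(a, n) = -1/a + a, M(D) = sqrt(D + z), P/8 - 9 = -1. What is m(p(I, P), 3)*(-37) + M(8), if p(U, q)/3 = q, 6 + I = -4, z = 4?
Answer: -1363931/192 + 2*sqrt(3) ≈ -7100.3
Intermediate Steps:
I = -10 (I = -6 - 4 = -10)
P = 64 (P = 72 + 8*(-1) = 72 - 8 = 64)
p(U, q) = 3*q
M(D) = sqrt(4 + D) (M(D) = sqrt(D + 4) = sqrt(4 + D))
m(a, n) = a - 1/a
m(p(I, P), 3)*(-37) + M(8) = (3*64 - 1/(3*64))*(-37) + sqrt(4 + 8) = (192 - 1/192)*(-37) + sqrt(12) = (192 - 1*1/192)*(-37) + 2*sqrt(3) = (192 - 1/192)*(-37) + 2*sqrt(3) = (36863/192)*(-37) + 2*sqrt(3) = -1363931/192 + 2*sqrt(3)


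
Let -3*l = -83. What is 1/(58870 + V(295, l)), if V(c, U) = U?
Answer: 3/176693 ≈ 1.6979e-5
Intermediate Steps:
l = 83/3 (l = -⅓*(-83) = 83/3 ≈ 27.667)
1/(58870 + V(295, l)) = 1/(58870 + 83/3) = 1/(176693/3) = 3/176693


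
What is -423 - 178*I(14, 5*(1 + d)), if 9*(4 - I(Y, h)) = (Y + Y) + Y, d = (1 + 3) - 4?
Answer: -913/3 ≈ -304.33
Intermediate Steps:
d = 0 (d = 4 - 4 = 0)
I(Y, h) = 4 - Y/3 (I(Y, h) = 4 - ((Y + Y) + Y)/9 = 4 - (2*Y + Y)/9 = 4 - Y/3)
-423 - 178*I(14, 5*(1 + d)) = -423 - 178*(4 - 1/3*14) = -423 - 178*(4 - 14/3) = -423 - 178*(-2/3) = -423 + 356/3 = -913/3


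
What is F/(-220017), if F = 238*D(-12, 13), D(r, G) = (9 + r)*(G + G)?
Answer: 884/10477 ≈ 0.084375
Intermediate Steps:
D(r, G) = 2*G*(9 + r) (D(r, G) = (9 + r)*(2*G) = 2*G*(9 + r))
F = -18564 (F = 238*(2*13*(9 - 12)) = 238*(2*13*(-3)) = 238*(-78) = -18564)
F/(-220017) = -18564/(-220017) = -18564*(-1/220017) = 884/10477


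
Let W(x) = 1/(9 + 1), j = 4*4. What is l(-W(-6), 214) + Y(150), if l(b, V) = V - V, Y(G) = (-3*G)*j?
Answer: -7200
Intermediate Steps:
j = 16
Y(G) = -48*G (Y(G) = -3*G*16 = -48*G)
W(x) = ⅒ (W(x) = 1/10 = ⅒)
l(b, V) = 0
l(-W(-6), 214) + Y(150) = 0 - 48*150 = 0 - 7200 = -7200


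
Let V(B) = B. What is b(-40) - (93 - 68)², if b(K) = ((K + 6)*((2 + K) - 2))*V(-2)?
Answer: -3345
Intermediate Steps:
b(K) = -2*K*(6 + K) (b(K) = ((K + 6)*((2 + K) - 2))*(-2) = ((6 + K)*K)*(-2) = (K*(6 + K))*(-2) = -2*K*(6 + K))
b(-40) - (93 - 68)² = -2*(-40)*(6 - 40) - (93 - 68)² = -2*(-40)*(-34) - 1*25² = -2720 - 1*625 = -2720 - 625 = -3345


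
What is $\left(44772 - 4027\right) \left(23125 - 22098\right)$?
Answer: $41845115$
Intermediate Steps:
$\left(44772 - 4027\right) \left(23125 - 22098\right) = 40745 \left(23125 + \left(-23824 + 1726\right)\right) = 40745 \left(23125 - 22098\right) = 40745 \cdot 1027 = 41845115$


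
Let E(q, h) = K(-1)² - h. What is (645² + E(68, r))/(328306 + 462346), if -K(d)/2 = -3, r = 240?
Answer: 415821/790652 ≈ 0.52592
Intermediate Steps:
K(d) = 6 (K(d) = -2*(-3) = 6)
E(q, h) = 36 - h (E(q, h) = 6² - h = 36 - h)
(645² + E(68, r))/(328306 + 462346) = (645² + (36 - 1*240))/(328306 + 462346) = (416025 + (36 - 240))/790652 = (416025 - 204)*(1/790652) = 415821*(1/790652) = 415821/790652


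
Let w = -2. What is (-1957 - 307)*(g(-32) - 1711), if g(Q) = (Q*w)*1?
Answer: 3728808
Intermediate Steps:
g(Q) = -2*Q (g(Q) = (Q*(-2))*1 = -2*Q*1 = -2*Q)
(-1957 - 307)*(g(-32) - 1711) = (-1957 - 307)*(-2*(-32) - 1711) = -2264*(64 - 1711) = -2264*(-1647) = 3728808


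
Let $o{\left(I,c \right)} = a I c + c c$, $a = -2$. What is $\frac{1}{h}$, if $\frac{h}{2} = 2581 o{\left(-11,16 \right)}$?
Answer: $\frac{1}{3138496} \approx 3.1862 \cdot 10^{-7}$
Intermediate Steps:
$o{\left(I,c \right)} = c^{2} - 2 I c$ ($o{\left(I,c \right)} = - 2 I c + c c = - 2 I c + c^{2} = c^{2} - 2 I c$)
$h = 3138496$ ($h = 2 \cdot 2581 \cdot 16 \left(16 - -22\right) = 2 \cdot 2581 \cdot 16 \left(16 + 22\right) = 2 \cdot 2581 \cdot 16 \cdot 38 = 2 \cdot 2581 \cdot 608 = 2 \cdot 1569248 = 3138496$)
$\frac{1}{h} = \frac{1}{3138496}$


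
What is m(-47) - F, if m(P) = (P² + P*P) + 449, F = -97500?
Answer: 102367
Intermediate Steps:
m(P) = 449 + 2*P² (m(P) = (P² + P²) + 449 = 2*P² + 449 = 449 + 2*P²)
m(-47) - F = (449 + 2*(-47)²) - 1*(-97500) = (449 + 2*2209) + 97500 = (449 + 4418) + 97500 = 4867 + 97500 = 102367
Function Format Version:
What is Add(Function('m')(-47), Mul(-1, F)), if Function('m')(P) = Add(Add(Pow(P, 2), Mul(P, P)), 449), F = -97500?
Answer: 102367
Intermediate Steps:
Function('m')(P) = Add(449, Mul(2, Pow(P, 2))) (Function('m')(P) = Add(Add(Pow(P, 2), Pow(P, 2)), 449) = Add(Mul(2, Pow(P, 2)), 449) = Add(449, Mul(2, Pow(P, 2))))
Add(Function('m')(-47), Mul(-1, F)) = Add(Add(449, Mul(2, Pow(-47, 2))), Mul(-1, -97500)) = Add(Add(449, Mul(2, 2209)), 97500) = Add(Add(449, 4418), 97500) = Add(4867, 97500) = 102367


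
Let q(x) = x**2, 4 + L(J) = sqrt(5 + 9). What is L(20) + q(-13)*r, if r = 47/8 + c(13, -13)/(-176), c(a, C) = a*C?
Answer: 202603/176 + sqrt(14) ≈ 1154.9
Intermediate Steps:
L(J) = -4 + sqrt(14) (L(J) = -4 + sqrt(5 + 9) = -4 + sqrt(14))
c(a, C) = C*a
r = 1203/176 (r = 47/8 - 13*13/(-176) = 47*(1/8) - 169*(-1/176) = 47/8 + 169/176 = 1203/176 ≈ 6.8352)
L(20) + q(-13)*r = (-4 + sqrt(14)) + (-13)**2*(1203/176) = (-4 + sqrt(14)) + 169*(1203/176) = (-4 + sqrt(14)) + 203307/176 = 202603/176 + sqrt(14)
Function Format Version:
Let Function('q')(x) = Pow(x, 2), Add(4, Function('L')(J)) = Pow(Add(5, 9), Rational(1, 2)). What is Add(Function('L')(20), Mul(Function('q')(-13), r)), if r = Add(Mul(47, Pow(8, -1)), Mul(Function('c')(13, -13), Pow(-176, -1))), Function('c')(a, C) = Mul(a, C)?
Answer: Add(Rational(202603, 176), Pow(14, Rational(1, 2))) ≈ 1154.9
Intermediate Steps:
Function('L')(J) = Add(-4, Pow(14, Rational(1, 2))) (Function('L')(J) = Add(-4, Pow(Add(5, 9), Rational(1, 2))) = Add(-4, Pow(14, Rational(1, 2))))
Function('c')(a, C) = Mul(C, a)
r = Rational(1203, 176) (r = Add(Mul(47, Pow(8, -1)), Mul(Mul(-13, 13), Pow(-176, -1))) = Add(Mul(47, Rational(1, 8)), Mul(-169, Rational(-1, 176))) = Add(Rational(47, 8), Rational(169, 176)) = Rational(1203, 176) ≈ 6.8352)
Add(Function('L')(20), Mul(Function('q')(-13), r)) = Add(Add(-4, Pow(14, Rational(1, 2))), Mul(Pow(-13, 2), Rational(1203, 176))) = Add(Add(-4, Pow(14, Rational(1, 2))), Mul(169, Rational(1203, 176))) = Add(Add(-4, Pow(14, Rational(1, 2))), Rational(203307, 176)) = Add(Rational(202603, 176), Pow(14, Rational(1, 2)))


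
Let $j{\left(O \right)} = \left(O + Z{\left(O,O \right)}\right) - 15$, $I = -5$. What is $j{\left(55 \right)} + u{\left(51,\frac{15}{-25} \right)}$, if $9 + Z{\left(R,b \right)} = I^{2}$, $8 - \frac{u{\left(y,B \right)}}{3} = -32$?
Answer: $176$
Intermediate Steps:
$u{\left(y,B \right)} = 120$ ($u{\left(y,B \right)} = 24 - -96 = 24 + 96 = 120$)
$Z{\left(R,b \right)} = 16$ ($Z{\left(R,b \right)} = -9 + \left(-5\right)^{2} = -9 + 25 = 16$)
$j{\left(O \right)} = 1 + O$ ($j{\left(O \right)} = \left(O + 16\right) - 15 = \left(16 + O\right) - 15 = 1 + O$)
$j{\left(55 \right)} + u{\left(51,\frac{15}{-25} \right)} = \left(1 + 55\right) + 120 = 56 + 120 = 176$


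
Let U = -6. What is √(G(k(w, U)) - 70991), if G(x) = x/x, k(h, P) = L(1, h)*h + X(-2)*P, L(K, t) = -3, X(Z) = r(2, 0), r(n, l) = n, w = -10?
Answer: I*√70990 ≈ 266.44*I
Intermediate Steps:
X(Z) = 2
k(h, P) = -3*h + 2*P
G(x) = 1
√(G(k(w, U)) - 70991) = √(1 - 70991) = √(-70990) = I*√70990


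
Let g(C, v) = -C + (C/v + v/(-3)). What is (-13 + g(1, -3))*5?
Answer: -200/3 ≈ -66.667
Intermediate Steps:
g(C, v) = -C - v/3 + C/v (g(C, v) = -C + (C/v + v*(-1/3)) = -C + (C/v - v/3) = -C + (-v/3 + C/v) = -C - v/3 + C/v)
(-13 + g(1, -3))*5 = (-13 + (-1*1 - 1/3*(-3) + 1/(-3)))*5 = (-13 + (-1 + 1 + 1*(-1/3)))*5 = (-13 + (-1 + 1 - 1/3))*5 = (-13 - 1/3)*5 = -40/3*5 = -200/3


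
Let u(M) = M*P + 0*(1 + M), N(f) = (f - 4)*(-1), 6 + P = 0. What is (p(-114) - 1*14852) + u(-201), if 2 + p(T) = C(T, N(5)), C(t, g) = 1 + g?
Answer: -13648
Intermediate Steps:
P = -6 (P = -6 + 0 = -6)
N(f) = 4 - f (N(f) = (-4 + f)*(-1) = 4 - f)
p(T) = -2 (p(T) = -2 + (1 + (4 - 1*5)) = -2 + (1 + (4 - 5)) = -2 + (1 - 1) = -2 + 0 = -2)
u(M) = -6*M (u(M) = M*(-6) + 0*(1 + M) = -6*M + 0 = -6*M)
(p(-114) - 1*14852) + u(-201) = (-2 - 1*14852) - 6*(-201) = (-2 - 14852) + 1206 = -14854 + 1206 = -13648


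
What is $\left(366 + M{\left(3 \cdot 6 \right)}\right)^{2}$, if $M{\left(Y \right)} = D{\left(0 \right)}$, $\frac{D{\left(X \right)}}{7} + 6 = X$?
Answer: $104976$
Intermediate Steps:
$D{\left(X \right)} = -42 + 7 X$
$M{\left(Y \right)} = -42$ ($M{\left(Y \right)} = -42 + 7 \cdot 0 = -42 + 0 = -42$)
$\left(366 + M{\left(3 \cdot 6 \right)}\right)^{2} = \left(366 - 42\right)^{2} = 324^{2} = 104976$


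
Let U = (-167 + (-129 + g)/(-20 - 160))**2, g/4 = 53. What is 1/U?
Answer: 32400/908600449 ≈ 3.5659e-5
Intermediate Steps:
g = 212 (g = 4*53 = 212)
U = 908600449/32400 (U = (-167 + (-129 + 212)/(-20 - 160))**2 = (-167 + 83/(-180))**2 = (-167 + 83*(-1/180))**2 = (-167 - 83/180)**2 = (-30143/180)**2 = 908600449/32400 ≈ 28043.)
1/U = 1/(908600449/32400) = 32400/908600449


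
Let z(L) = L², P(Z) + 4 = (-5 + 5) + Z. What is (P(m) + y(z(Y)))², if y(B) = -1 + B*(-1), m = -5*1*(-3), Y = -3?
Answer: 1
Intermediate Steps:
m = 15 (m = -5*(-3) = 15)
P(Z) = -4 + Z (P(Z) = -4 + ((-5 + 5) + Z) = -4 + (0 + Z) = -4 + Z)
y(B) = -1 - B
(P(m) + y(z(Y)))² = ((-4 + 15) + (-1 - 1*(-3)²))² = (11 + (-1 - 1*9))² = (11 + (-1 - 9))² = (11 - 10)² = 1² = 1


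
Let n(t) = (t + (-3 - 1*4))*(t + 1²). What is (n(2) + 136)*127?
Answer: 15367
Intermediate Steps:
n(t) = (1 + t)*(-7 + t) (n(t) = (t + (-3 - 4))*(t + 1) = (t - 7)*(1 + t) = (-7 + t)*(1 + t) = (1 + t)*(-7 + t))
(n(2) + 136)*127 = ((-7 + 2² - 6*2) + 136)*127 = ((-7 + 4 - 12) + 136)*127 = (-15 + 136)*127 = 121*127 = 15367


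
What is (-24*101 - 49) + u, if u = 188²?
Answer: 32871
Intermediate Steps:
u = 35344
(-24*101 - 49) + u = (-24*101 - 49) + 35344 = (-2424 - 49) + 35344 = -2473 + 35344 = 32871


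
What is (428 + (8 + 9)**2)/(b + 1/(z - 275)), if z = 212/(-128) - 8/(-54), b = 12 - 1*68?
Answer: -171293451/13379432 ≈ -12.803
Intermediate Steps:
b = -56 (b = 12 - 68 = -56)
z = -1303/864 (z = 212*(-1/128) - 8*(-1/54) = -53/32 + 4/27 = -1303/864 ≈ -1.5081)
(428 + (8 + 9)**2)/(b + 1/(z - 275)) = (428 + (8 + 9)**2)/(-56 + 1/(-1303/864 - 275)) = (428 + 17**2)/(-56 + 1/(-238903/864)) = (428 + 289)/(-56 - 864/238903) = 717/(-13379432/238903) = 717*(-238903/13379432) = -171293451/13379432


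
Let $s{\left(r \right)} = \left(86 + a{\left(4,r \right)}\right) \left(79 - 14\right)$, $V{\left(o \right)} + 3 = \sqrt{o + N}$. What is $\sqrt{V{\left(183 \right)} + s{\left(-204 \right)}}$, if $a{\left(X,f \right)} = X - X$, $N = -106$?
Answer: $\sqrt{5587 + \sqrt{77}} \approx 74.805$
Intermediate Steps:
$V{\left(o \right)} = -3 + \sqrt{-106 + o}$ ($V{\left(o \right)} = -3 + \sqrt{o - 106} = -3 + \sqrt{-106 + o}$)
$a{\left(X,f \right)} = 0$
$s{\left(r \right)} = 5590$ ($s{\left(r \right)} = \left(86 + 0\right) \left(79 - 14\right) = 86 \cdot 65 = 5590$)
$\sqrt{V{\left(183 \right)} + s{\left(-204 \right)}} = \sqrt{\left(-3 + \sqrt{-106 + 183}\right) + 5590} = \sqrt{\left(-3 + \sqrt{77}\right) + 5590} = \sqrt{5587 + \sqrt{77}}$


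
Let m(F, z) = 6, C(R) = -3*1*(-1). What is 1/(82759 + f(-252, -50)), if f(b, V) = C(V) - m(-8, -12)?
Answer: 1/82756 ≈ 1.2084e-5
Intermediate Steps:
C(R) = 3 (C(R) = -3*(-1) = 3)
f(b, V) = -3 (f(b, V) = 3 - 1*6 = 3 - 6 = -3)
1/(82759 + f(-252, -50)) = 1/(82759 - 3) = 1/82756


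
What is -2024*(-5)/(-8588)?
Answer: -2530/2147 ≈ -1.1784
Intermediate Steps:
-2024*(-5)/(-8588) = 10120*(-1/8588) = -2530/2147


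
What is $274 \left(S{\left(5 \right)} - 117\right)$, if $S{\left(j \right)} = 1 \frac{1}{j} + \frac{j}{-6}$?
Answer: $- \frac{483473}{15} \approx -32232.0$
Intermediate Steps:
$S{\left(j \right)} = \frac{1}{j} - \frac{j}{6}$ ($S{\left(j \right)} = \frac{1}{j} + j \left(- \frac{1}{6}\right) = \frac{1}{j} - \frac{j}{6}$)
$274 \left(S{\left(5 \right)} - 117\right) = 274 \left(\left(\frac{1}{5} - \frac{5}{6}\right) - 117\right) = 274 \left(- \frac{19}{30} - 117\right) = 274 \left(- \frac{3529}{30}\right) = - \frac{483473}{15}$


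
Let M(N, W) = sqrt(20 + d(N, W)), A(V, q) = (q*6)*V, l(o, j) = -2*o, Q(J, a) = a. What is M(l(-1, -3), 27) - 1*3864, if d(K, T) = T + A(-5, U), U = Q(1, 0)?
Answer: -3864 + sqrt(47) ≈ -3857.1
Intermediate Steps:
U = 0
A(V, q) = 6*V*q (A(V, q) = (6*q)*V = 6*V*q)
d(K, T) = T (d(K, T) = T + 6*(-5)*0 = T + 0 = T)
M(N, W) = sqrt(20 + W)
M(l(-1, -3), 27) - 1*3864 = sqrt(20 + 27) - 1*3864 = sqrt(47) - 3864 = -3864 + sqrt(47)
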